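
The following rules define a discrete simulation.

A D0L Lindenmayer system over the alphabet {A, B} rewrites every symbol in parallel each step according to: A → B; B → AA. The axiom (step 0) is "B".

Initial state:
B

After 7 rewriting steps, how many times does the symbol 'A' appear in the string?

16

step 0: B
step 1: AA
step 2: BB
step 3: AAAA
step 4: BBBB
step 5: AAAAAAAA
step 6: BBBBBBBB
step 7: AAAAAAAAAAAAAAAA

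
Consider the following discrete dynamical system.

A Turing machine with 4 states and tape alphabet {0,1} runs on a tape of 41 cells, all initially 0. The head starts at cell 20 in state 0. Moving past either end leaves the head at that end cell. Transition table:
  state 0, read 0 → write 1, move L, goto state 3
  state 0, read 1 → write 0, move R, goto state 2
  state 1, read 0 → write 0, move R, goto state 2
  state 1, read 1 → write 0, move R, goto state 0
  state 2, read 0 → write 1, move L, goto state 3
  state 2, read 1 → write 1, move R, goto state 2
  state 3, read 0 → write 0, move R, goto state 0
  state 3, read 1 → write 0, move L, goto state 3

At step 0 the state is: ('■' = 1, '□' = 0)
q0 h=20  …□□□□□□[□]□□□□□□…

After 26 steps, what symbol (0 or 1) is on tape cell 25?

0

k=0  q0 h=20  …□□□□□□[□]□□□□□□…
k=1  q3 h=19  …□□□□□□[□]■□□□□□…
k=2  q0 h=20  …□□□□□□[■]□□□□□□…
k=3  q2 h=21  …□□□□□□[□]□□□□□□…
k=4  q3 h=20  …□□□□□□[□]■□□□□□…
k=5  q0 h=21  …□□□□□□[■]□□□□□□…
k=6  q2 h=22  …□□□□□□[□]□□□□□□…
k=7  q3 h=21  …□□□□□□[□]■□□□□□…
k=8  q0 h=22  …□□□□□□[■]□□□□□□…
k=9  q2 h=23  …□□□□□□[□]□□□□□□…
k=10  q3 h=22  …□□□□□□[□]■□□□□□…
k=11  q0 h=23  …□□□□□□[■]□□□□□□…
k=12  q2 h=24  …□□□□□□[□]□□□□□□…
k=13  q3 h=23  …□□□□□□[□]■□□□□□…
k=14  q0 h=24  …□□□□□□[■]□□□□□□…
k=15  q2 h=25  …□□□□□□[□]□□□□□□…
k=16  q3 h=24  …□□□□□□[□]■□□□□□…
k=17  q0 h=25  …□□□□□□[■]□□□□□□…
k=18  q2 h=26  …□□□□□□[□]□□□□□□…
k=19  q3 h=25  …□□□□□□[□]■□□□□□…
k=20  q0 h=26  …□□□□□□[■]□□□□□□…
k=21  q2 h=27  …□□□□□□[□]□□□□□□…
k=22  q3 h=26  …□□□□□□[□]■□□□□□…
k=23  q0 h=27  …□□□□□□[■]□□□□□□…
k=24  q2 h=28  …□□□□□□[□]□□□□□□…
k=25  q3 h=27  …□□□□□□[□]■□□□□□…
k=26  q0 h=28  …□□□□□□[■]□□□□□□…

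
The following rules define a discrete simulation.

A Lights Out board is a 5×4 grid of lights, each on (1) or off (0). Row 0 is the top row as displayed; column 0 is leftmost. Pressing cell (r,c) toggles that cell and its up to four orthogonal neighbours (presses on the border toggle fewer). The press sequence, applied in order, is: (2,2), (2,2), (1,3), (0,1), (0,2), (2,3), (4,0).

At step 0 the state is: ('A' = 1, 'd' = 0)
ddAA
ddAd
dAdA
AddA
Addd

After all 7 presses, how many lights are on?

9

t=0: ddAA
ddAd
dAdA
AddA
Addd
t=1: ddAA
dddd
ddAd
AdAA
Addd
t=2: ddAA
ddAd
dAdA
AddA
Addd
t=3: ddAd
dddA
dAdd
AddA
Addd
t=4: AAdd
dAdA
dAdd
AddA
Addd
t=5: AdAA
dAAA
dAdd
AddA
Addd
t=6: AdAA
dAAd
dAAA
Addd
Addd
t=7: AdAA
dAAd
dAAA
dddd
dAdd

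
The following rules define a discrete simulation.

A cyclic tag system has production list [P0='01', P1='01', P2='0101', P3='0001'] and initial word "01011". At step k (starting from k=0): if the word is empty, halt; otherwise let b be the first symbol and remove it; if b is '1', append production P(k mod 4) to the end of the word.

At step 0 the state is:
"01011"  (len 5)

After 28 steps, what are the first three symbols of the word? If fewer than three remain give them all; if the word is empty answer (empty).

101

gen 0: "01011"  (len 5)
gen 1: "1011"  (len 4)
gen 2: "01101"  (len 5)
gen 3: "1101"  (len 4)
gen 4: "1010001"  (len 7)
gen 5: "01000101"  (len 8)
gen 6: "1000101"  (len 7)
gen 7: "0001010101"  (len 10)
gen 8: "001010101"  (len 9)
gen 9: "01010101"  (len 8)
gen 10: "1010101"  (len 7)
gen 11: "0101010101"  (len 10)
gen 12: "101010101"  (len 9)
gen 13: "0101010101"  (len 10)
gen 14: "101010101"  (len 9)
gen 15: "010101010101"  (len 12)
gen 16: "10101010101"  (len 11)
gen 17: "010101010101"  (len 12)
gen 18: "10101010101"  (len 11)
gen 19: "01010101010101"  (len 14)
gen 20: "1010101010101"  (len 13)
gen 21: "01010101010101"  (len 14)
gen 22: "1010101010101"  (len 13)
gen 23: "0101010101010101"  (len 16)
gen 24: "101010101010101"  (len 15)
gen 25: "0101010101010101"  (len 16)
gen 26: "101010101010101"  (len 15)
gen 27: "010101010101010101"  (len 18)
gen 28: "10101010101010101"  (len 17)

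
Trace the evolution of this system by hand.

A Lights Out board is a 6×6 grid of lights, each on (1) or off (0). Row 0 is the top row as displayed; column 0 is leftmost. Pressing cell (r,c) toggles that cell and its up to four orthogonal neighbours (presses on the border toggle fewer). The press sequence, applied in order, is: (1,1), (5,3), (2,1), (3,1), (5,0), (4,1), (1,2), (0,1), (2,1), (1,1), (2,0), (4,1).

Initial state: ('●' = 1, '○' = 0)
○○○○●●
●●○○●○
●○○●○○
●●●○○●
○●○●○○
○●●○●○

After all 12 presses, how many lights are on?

k=0  ○○○○●●
●●○○●○
●○○●○○
●●●○○●
○●○●○○
○●●○●○
k=1  ○●○○●●
○○●○●○
●●○●○○
●●●○○●
○●○●○○
○●●○●○
k=2  ○●○○●●
○○●○●○
●●○●○○
●●●○○●
○●○○○○
○●○●○○
k=3  ○●○○●●
○●●○●○
○○●●○○
●○●○○●
○●○○○○
○●○●○○
k=4  ○●○○●●
○●●○●○
○●●●○○
○●○○○●
○○○○○○
○●○●○○
k=5  ○●○○●●
○●●○●○
○●●●○○
○●○○○●
●○○○○○
●○○●○○
k=6  ○●○○●●
○●●○●○
○●●●○○
○○○○○●
○●●○○○
●●○●○○
k=7  ○●●○●●
○○○●●○
○●○●○○
○○○○○●
○●●○○○
●●○●○○
k=8  ●○○○●●
○●○●●○
○●○●○○
○○○○○●
○●●○○○
●●○●○○
k=9  ●○○○●●
○○○●●○
●○●●○○
○●○○○●
○●●○○○
●●○●○○
k=10  ●●○○●●
●●●●●○
●●●●○○
○●○○○●
○●●○○○
●●○●○○
k=11  ●●○○●●
○●●●●○
○○●●○○
●●○○○●
○●●○○○
●●○●○○
k=12  ●●○○●●
○●●●●○
○○●●○○
●○○○○●
●○○○○○
●○○●○○

15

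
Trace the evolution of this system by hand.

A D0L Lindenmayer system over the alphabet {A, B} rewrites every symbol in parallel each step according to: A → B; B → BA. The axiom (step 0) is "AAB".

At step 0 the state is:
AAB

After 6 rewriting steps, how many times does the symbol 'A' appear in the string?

18

t=0: AAB
t=1: BBBA
t=2: BABABAB
t=3: BABBABBABBA
t=4: BABBABABBABABBABAB
t=5: BABBABABBABBABABBABBABABBABBA
t=6: BABBABABBABBABABBABABBABBABABBABABBABBABABBABAB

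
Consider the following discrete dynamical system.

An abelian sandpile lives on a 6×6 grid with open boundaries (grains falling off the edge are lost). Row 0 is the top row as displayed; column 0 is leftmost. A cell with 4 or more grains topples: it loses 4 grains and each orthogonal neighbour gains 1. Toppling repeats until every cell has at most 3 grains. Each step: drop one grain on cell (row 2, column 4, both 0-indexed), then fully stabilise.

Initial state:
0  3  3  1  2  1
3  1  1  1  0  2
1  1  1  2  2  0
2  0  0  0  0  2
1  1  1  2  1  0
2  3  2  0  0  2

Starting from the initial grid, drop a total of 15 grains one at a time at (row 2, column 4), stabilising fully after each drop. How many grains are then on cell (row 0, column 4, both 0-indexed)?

3

k=0  0  3  3  1  2  1
3  1  1  1  0  2
1  1  1  2  2  0
2  0  0  0  0  2
1  1  1  2  1  0
2  3  2  0  0  2
k=1  0  3  3  1  2  1
3  1  1  1  0  2
1  1  1  2  3  0
2  0  0  0  0  2
1  1  1  2  1  0
2  3  2  0  0  2
k=2  0  3  3  1  2  1
3  1  1  1  1  2
1  1  1  3  0  1
2  0  0  0  1  2
1  1  1  2  1  0
2  3  2  0  0  2
k=3  0  3  3  1  2  1
3  1  1  1  1  2
1  1  1  3  1  1
2  0  0  0  1  2
1  1  1  2  1  0
2  3  2  0  0  2
k=4  0  3  3  1  2  1
3  1  1  1  1  2
1  1  1  3  2  1
2  0  0  0  1  2
1  1  1  2  1  0
2  3  2  0  0  2
k=5  0  3  3  1  2  1
3  1  1  1  1  2
1  1  1  3  3  1
2  0  0  0  1  2
1  1  1  2  1  0
2  3  2  0  0  2
k=6  0  3  3  1  2  1
3  1  1  2  2  2
1  1  2  0  1  2
2  0  0  1  2  2
1  1  1  2  1  0
2  3  2  0  0  2
k=7  0  3  3  1  2  1
3  1  1  2  2  2
1  1  2  0  2  2
2  0  0  1  2  2
1  1  1  2  1  0
2  3  2  0  0  2
k=8  0  3  3  1  2  1
3  1  1  2  2  2
1  1  2  0  3  2
2  0  0  1  2  2
1  1  1  2  1  0
2  3  2  0  0  2
k=9  0  3  3  1  2  1
3  1  1  2  3  2
1  1  2  1  0  3
2  0  0  1  3  2
1  1  1  2  1  0
2  3  2  0  0  2
k=10  0  3  3  1  2  1
3  1  1  2  3  2
1  1  2  1  1  3
2  0  0  1  3  2
1  1  1  2  1  0
2  3  2  0  0  2
k=11  0  3  3  1  2  1
3  1  1  2  3  2
1  1  2  1  2  3
2  0  0  1  3  2
1  1  1  2  1  0
2  3  2  0  0  2
k=12  0  3  3  1  2  1
3  1  1  2  3  2
1  1  2  1  3  3
2  0  0  1  3  2
1  1  1  2  1  0
2  3  2  0  0  2
k=13  0  3  3  1  3  2
3  1  1  3  1  0
1  1  2  2  3  2
2  0  0  2  1  0
1  1  1  2  2  1
2  3  2  0  0  2
k=14  0  3  3  1  3  2
3  1  1  3  2  0
1  1  2  3  0  3
2  0  0  2  2  0
1  1  1  2  2  1
2  3  2  0  0  2
k=15  0  3  3  1  3  2
3  1  1  3  2  0
1  1  2  3  1  3
2  0  0  2  2  0
1  1  1  2  2  1
2  3  2  0  0  2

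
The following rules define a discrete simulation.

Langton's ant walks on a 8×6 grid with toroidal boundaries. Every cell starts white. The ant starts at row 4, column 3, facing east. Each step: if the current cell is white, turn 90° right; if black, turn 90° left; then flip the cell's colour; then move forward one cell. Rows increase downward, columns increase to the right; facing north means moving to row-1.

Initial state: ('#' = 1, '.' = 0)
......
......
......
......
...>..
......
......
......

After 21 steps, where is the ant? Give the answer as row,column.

1,1

[0] ......
......
......
......
...>..
......
......
......
[1] ......
......
......
......
...#..
...v..
......
......
[2] ......
......
......
......
...#..
..<#..
......
......
[3] ......
......
......
......
..^#..
..##..
......
......
[4] ......
......
......
......
..#>..
..##..
......
......
[5] ......
......
......
...^..
..#...
..##..
......
......
[6] ......
......
......
...#>.
..#...
..##..
......
......
[7] ......
......
......
...##.
..#.v.
..##..
......
......
[8] ......
......
......
...##.
..#<#.
..##..
......
......
[9] ......
......
......
...^#.
..###.
..##..
......
......
[10] ......
......
......
..<.#.
..###.
..##..
......
......
[11] ......
......
..^...
..#.#.
..###.
..##..
......
......
[12] ......
......
..#>..
..#.#.
..###.
..##..
......
......
[13] ......
......
..##..
..#v#.
..###.
..##..
......
......
[14] ......
......
..##..
..<##.
..###.
..##..
......
......
[15] ......
......
..##..
...##.
..v##.
..##..
......
......
[16] ......
......
..##..
...##.
...>#.
..##..
......
......
[17] ......
......
..##..
...^#.
....#.
..##..
......
......
[18] ......
......
..##..
..<.#.
....#.
..##..
......
......
[19] ......
......
..^#..
..#.#.
....#.
..##..
......
......
[20] ......
......
.<.#..
..#.#.
....#.
..##..
......
......
[21] ......
.^....
.#.#..
..#.#.
....#.
..##..
......
......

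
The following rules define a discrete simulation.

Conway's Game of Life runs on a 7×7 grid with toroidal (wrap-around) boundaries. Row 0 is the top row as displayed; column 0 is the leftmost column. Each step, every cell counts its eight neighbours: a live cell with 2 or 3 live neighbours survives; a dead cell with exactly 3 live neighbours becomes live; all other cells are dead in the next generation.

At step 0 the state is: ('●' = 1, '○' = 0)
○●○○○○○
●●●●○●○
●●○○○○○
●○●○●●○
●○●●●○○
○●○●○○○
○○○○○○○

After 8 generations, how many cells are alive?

14

t=0: ○●○○○○○
●●●●○●○
●●○○○○○
●○●○●●○
●○●●●○○
○●○●○○○
○○○○○○○
t=1: ●●○○○○○
○○○○○○●
○○○○○●○
●○●○●●○
●○○○○●●
○●○●●○○
○○●○○○○
t=2: ●●○○○○○
●○○○○○●
○○○○●●○
●●○○●○○
●○●○○○○
●●●●●●●
●○●●○○○
t=3: ○○●○○○○
●●○○○●●
○●○○●●○
●●○●●●●
○○○○○○○
○○○○●●○
○○○○○●○
t=4: ●●○○○●○
●●●○●●●
○○○●○○○
●●●●○○●
●○○●○○○
○○○○●●○
○○○○●●○
t=5: ○○●●○○○
○○●●●●○
○○○○○○○
●●○●●○●
●○○●○●○
○○○●○●●
○○○○○○○
t=6: ○○●○○○○
○○●○●○○
●●○○○○●
●●●●●●●
○●○●○○○
○○○○○●●
○○●●●○○
t=7: ○●●○●○○
●○●●○○○
○○○○○○○
○○○●●●○
○●○●○○○
○○○○○●○
○○●●●●○
t=8: ○○○○○●○
○○●●○○○
○○●○○○○
○○●●●○○
○○●●○●○
○○○○○●○
○●●○○●○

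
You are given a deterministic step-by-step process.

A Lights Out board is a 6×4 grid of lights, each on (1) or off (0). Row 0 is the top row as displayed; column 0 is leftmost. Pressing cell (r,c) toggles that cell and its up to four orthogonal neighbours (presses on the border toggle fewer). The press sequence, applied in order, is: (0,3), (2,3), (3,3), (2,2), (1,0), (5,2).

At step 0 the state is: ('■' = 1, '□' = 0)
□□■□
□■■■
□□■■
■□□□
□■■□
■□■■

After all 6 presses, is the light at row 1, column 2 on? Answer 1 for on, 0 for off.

[0] □□■□
□■■■
□□■■
■□□□
□■■□
■□■■
[1] □□□■
□■■□
□□■■
■□□□
□■■□
■□■■
[2] □□□■
□■■■
□□□□
■□□■
□■■□
■□■■
[3] □□□■
□■■■
□□□■
■□■□
□■■■
■□■■
[4] □□□■
□■□■
□■■□
■□□□
□■■■
■□■■
[5] ■□□■
■□□■
■■■□
■□□□
□■■■
■□■■
[6] ■□□■
■□□■
■■■□
■□□□
□■□■
■■□□

0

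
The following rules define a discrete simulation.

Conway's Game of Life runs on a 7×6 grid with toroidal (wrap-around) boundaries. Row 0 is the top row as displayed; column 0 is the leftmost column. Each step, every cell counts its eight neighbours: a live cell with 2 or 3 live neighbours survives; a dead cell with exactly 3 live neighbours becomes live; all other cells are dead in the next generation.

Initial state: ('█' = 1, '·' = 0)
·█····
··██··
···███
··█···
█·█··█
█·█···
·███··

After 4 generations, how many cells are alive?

16

[0] ·█····
··██··
···███
··█···
█·█··█
█·█···
·███··
[1] ·█····
··██··
····█·
███···
█·██·█
█····█
█··█··
[2] ·█·█··
··██··
······
█·█·█·
··███·
··██··
██···█
[3] ·█·██·
··██··
·██···
·██·██
····██
█····█
██·██·
[4] ██···█
····█·
█···█·
·██·██
·█·█··
·█·█··
·█·█··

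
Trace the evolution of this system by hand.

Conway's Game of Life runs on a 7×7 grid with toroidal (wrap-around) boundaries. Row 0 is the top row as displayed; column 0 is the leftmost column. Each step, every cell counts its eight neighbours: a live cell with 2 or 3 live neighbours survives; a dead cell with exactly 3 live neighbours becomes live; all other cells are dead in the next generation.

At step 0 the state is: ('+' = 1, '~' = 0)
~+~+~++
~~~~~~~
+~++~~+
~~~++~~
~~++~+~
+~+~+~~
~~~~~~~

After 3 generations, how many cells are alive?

11

step 0: ~+~+~++
~~~~~~~
+~++~~+
~~~++~~
~~++~+~
+~+~+~~
~~~~~~~
step 1: ~~~~~~~
~+~+++~
~~+++~~
~+~~~++
~++~~+~
~++~+~~
+++++++
step 2: ~~~~~~~
~~~~~+~
++~~~~+
++~~~++
~~~++++
~~~~~~~
+~~~+++
step 3: ~~~~+~~
+~~~~~+
~+~~~~~
~++~~~~
~~~~+~~
+~~+~~~
~~~~~++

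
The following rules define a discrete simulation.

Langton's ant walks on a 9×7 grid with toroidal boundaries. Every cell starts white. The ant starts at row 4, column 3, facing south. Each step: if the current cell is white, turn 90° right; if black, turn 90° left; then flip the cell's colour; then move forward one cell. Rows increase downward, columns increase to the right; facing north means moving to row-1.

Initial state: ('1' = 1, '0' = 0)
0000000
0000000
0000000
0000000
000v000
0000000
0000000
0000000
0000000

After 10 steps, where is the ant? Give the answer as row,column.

3,4

0) 0000000
0000000
0000000
0000000
000v000
0000000
0000000
0000000
0000000
1) 0000000
0000000
0000000
0000000
00<1000
0000000
0000000
0000000
0000000
2) 0000000
0000000
0000000
00^0000
0011000
0000000
0000000
0000000
0000000
3) 0000000
0000000
0000000
001>000
0011000
0000000
0000000
0000000
0000000
4) 0000000
0000000
0000000
0011000
001v000
0000000
0000000
0000000
0000000
5) 0000000
0000000
0000000
0011000
0010>00
0000000
0000000
0000000
0000000
6) 0000000
0000000
0000000
0011000
0010100
0000v00
0000000
0000000
0000000
7) 0000000
0000000
0000000
0011000
0010100
000<100
0000000
0000000
0000000
8) 0000000
0000000
0000000
0011000
001^100
0001100
0000000
0000000
0000000
9) 0000000
0000000
0000000
0011000
0011>00
0001100
0000000
0000000
0000000
10) 0000000
0000000
0000000
0011^00
0011000
0001100
0000000
0000000
0000000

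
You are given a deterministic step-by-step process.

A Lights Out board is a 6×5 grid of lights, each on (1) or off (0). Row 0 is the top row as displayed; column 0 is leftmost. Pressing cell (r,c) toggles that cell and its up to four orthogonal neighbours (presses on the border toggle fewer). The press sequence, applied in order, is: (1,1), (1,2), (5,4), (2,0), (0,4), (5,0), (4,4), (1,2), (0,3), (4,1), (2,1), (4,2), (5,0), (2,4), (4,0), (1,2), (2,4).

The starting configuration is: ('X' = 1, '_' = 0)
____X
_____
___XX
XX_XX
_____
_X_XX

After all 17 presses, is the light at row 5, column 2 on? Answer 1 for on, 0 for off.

k=0  ____X
_____
___XX
XX_XX
_____
_X_XX
k=1  _X__X
XXX__
_X_XX
XX_XX
_____
_X_XX
k=2  _XX_X
X__X_
_XXXX
XX_XX
_____
_X_XX
k=3  _XX_X
X__X_
_XXXX
XX_XX
____X
_X___
k=4  _XX_X
___X_
X_XXX
_X_XX
____X
_X___
k=5  _XXX_
___XX
X_XXX
_X_XX
____X
_X___
k=6  _XXX_
___XX
X_XXX
_X_XX
X___X
X____
k=7  _XXX_
___XX
X_XXX
_X_X_
X__X_
X___X
k=8  _X_X_
_XX_X
X__XX
_X_X_
X__X_
X___X
k=9  _XX_X
_XXXX
X__XX
_X_X_
X__X_
X___X
k=10  _XX_X
_XXXX
X__XX
___X_
_XXX_
XX__X
k=11  _XX_X
__XXX
_XXXX
_X_X_
_XXX_
XX__X
k=12  _XX_X
__XXX
_XXXX
_XXX_
_____
XXX_X
k=13  _XX_X
__XXX
_XXXX
_XXX_
X____
__X_X
k=14  _XX_X
__XX_
_XX__
_XXXX
X____
__X_X
k=15  _XX_X
__XX_
_XX__
XXXXX
_X___
X_X_X
k=16  _X__X
_X___
_X___
XXXXX
_X___
X_X_X
k=17  _X__X
_X__X
_X_XX
XXXX_
_X___
X_X_X

1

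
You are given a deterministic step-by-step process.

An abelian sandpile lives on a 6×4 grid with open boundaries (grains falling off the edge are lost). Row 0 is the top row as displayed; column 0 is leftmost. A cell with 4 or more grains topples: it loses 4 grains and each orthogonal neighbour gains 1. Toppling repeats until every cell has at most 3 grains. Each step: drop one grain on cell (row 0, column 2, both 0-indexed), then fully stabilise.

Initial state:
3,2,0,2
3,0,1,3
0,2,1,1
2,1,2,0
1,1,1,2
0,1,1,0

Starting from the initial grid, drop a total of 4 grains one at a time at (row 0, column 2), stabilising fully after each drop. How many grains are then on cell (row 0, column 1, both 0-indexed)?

3

gen 0: 3,2,0,2
3,0,1,3
0,2,1,1
2,1,2,0
1,1,1,2
0,1,1,0
gen 1: 3,2,1,2
3,0,1,3
0,2,1,1
2,1,2,0
1,1,1,2
0,1,1,0
gen 2: 3,2,2,2
3,0,1,3
0,2,1,1
2,1,2,0
1,1,1,2
0,1,1,0
gen 3: 3,2,3,2
3,0,1,3
0,2,1,1
2,1,2,0
1,1,1,2
0,1,1,0
gen 4: 3,3,0,3
3,0,2,3
0,2,1,1
2,1,2,0
1,1,1,2
0,1,1,0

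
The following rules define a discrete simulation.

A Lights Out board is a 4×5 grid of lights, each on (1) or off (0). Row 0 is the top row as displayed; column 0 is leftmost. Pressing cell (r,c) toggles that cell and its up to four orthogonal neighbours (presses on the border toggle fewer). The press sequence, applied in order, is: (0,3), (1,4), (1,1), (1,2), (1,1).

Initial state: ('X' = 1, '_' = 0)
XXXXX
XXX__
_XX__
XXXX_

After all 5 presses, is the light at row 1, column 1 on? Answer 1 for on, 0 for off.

0

gen 0: XXXXX
XXX__
_XX__
XXXX_
gen 1: XX___
XXXX_
_XX__
XXXX_
gen 2: XX__X
XXX_X
_XX_X
XXXX_
gen 3: X___X
____X
__X_X
XXXX_
gen 4: X_X_X
_XXXX
____X
XXXX_
gen 5: XXX_X
X__XX
_X__X
XXXX_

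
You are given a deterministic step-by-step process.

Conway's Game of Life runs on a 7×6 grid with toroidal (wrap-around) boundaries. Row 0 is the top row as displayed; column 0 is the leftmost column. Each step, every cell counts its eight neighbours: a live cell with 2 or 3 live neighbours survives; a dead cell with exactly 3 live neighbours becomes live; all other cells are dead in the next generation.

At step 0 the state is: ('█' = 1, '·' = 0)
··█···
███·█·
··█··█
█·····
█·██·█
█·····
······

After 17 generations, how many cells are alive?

t=0: ··█···
███·█·
··█··█
█·····
█·██·█
█·····
······
t=1: ··██··
█·█··█
··██·█
█·███·
█····█
██···█
······
t=2: ·███··
█····█
······
█·█···
··██··
·█···█
███···
t=3: ···█·█
███···
██···█
·███··
█·██··
···█··
···█··
t=4: ██·██·
··█·█·
···█·█
···███
····█·
···██·
··██··
t=5: ·█··██
███···
··█··█
···█·█
······
··█·█·
·█···█
t=6: ····██
··███·
··████
····█·
···██·
······
·███·█
t=7: ██···█
··█···
··█··█
··█···
···██·
······
█·██·█
t=8: ···███
··█··█
·███··
··█·█·
···█··
··█··█
··█·██
t=9: █·█···
██···█
·█··█·
·█··█·
··███·
··█··█
█·█···
t=10: ··█···
··█··█
·██·█·
·█··██
·██·██
··█·██
█·██·█
t=11: █·█·██
··█···
·██·█·
······
·██···
······
█·█··█
t=12: █·█·█·
█·█·█·
·███··
···█··
······
█·█···
█··██·
t=13: █·█·█·
█···█·
·█··█·
···█··
······
·█·█·█
█·█·█·
t=14: █···█·
█···█·
···███
······
··█·█·
██████
█·█·█·
t=15: █···█·
█·····
···███
·····█
█·█·█·
█·····
··█···
t=16: ·█···█
█··█··
█···██
█·····
██····
···█·█
·█···█
t=17: ·██·██
·█····
██··█·
······
██···█
·██·██
··█··█

17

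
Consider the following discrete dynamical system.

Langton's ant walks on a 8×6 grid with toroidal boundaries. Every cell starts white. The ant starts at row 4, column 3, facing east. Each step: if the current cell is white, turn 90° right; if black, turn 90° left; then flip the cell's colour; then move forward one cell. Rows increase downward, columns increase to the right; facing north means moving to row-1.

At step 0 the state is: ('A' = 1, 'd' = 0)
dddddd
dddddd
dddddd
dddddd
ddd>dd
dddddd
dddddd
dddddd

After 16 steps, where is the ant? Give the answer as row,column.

[0] dddddd
dddddd
dddddd
dddddd
ddd>dd
dddddd
dddddd
dddddd
[1] dddddd
dddddd
dddddd
dddddd
dddAdd
dddvdd
dddddd
dddddd
[2] dddddd
dddddd
dddddd
dddddd
dddAdd
dd<Add
dddddd
dddddd
[3] dddddd
dddddd
dddddd
dddddd
dd^Add
ddAAdd
dddddd
dddddd
[4] dddddd
dddddd
dddddd
dddddd
ddA>dd
ddAAdd
dddddd
dddddd
[5] dddddd
dddddd
dddddd
ddd^dd
ddAddd
ddAAdd
dddddd
dddddd
[6] dddddd
dddddd
dddddd
dddA>d
ddAddd
ddAAdd
dddddd
dddddd
[7] dddddd
dddddd
dddddd
dddAAd
ddAdvd
ddAAdd
dddddd
dddddd
[8] dddddd
dddddd
dddddd
dddAAd
ddA<Ad
ddAAdd
dddddd
dddddd
[9] dddddd
dddddd
dddddd
ddd^Ad
ddAAAd
ddAAdd
dddddd
dddddd
[10] dddddd
dddddd
dddddd
dd<dAd
ddAAAd
ddAAdd
dddddd
dddddd
[11] dddddd
dddddd
dd^ddd
ddAdAd
ddAAAd
ddAAdd
dddddd
dddddd
[12] dddddd
dddddd
ddA>dd
ddAdAd
ddAAAd
ddAAdd
dddddd
dddddd
[13] dddddd
dddddd
ddAAdd
ddAvAd
ddAAAd
ddAAdd
dddddd
dddddd
[14] dddddd
dddddd
ddAAdd
dd<AAd
ddAAAd
ddAAdd
dddddd
dddddd
[15] dddddd
dddddd
ddAAdd
dddAAd
ddvAAd
ddAAdd
dddddd
dddddd
[16] dddddd
dddddd
ddAAdd
dddAAd
ddd>Ad
ddAAdd
dddddd
dddddd

4,3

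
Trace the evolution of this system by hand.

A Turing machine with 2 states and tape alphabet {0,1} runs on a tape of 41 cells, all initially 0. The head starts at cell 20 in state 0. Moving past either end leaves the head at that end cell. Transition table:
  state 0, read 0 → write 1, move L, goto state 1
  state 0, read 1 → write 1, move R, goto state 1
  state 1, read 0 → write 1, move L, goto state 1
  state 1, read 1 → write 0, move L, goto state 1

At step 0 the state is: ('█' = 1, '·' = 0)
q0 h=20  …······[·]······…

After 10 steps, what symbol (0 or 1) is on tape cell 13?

k=0  q0 h=20  …······[·]······…
k=1  q1 h=19  …······[·]█·····…
k=2  q1 h=18  …······[·]██····…
k=3  q1 h=17  …······[·]███···…
k=4  q1 h=16  …······[·]████··…
k=5  q1 h=15  …······[·]█████·…
k=6  q1 h=14  …······[·]██████…
k=7  q1 h=13  …······[·]██████…
k=8  q1 h=12  …······[·]██████…
k=9  q1 h=11  …······[·]██████…
k=10  q1 h=10  …······[·]██████…

1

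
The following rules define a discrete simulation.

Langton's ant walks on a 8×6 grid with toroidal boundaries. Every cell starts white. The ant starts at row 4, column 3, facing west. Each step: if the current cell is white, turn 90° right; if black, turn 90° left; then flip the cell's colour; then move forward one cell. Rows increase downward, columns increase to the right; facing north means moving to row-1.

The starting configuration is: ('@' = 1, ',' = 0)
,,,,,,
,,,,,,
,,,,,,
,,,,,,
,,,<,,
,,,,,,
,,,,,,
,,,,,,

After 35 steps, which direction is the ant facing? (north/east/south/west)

north

step 0: ,,,,,,
,,,,,,
,,,,,,
,,,,,,
,,,<,,
,,,,,,
,,,,,,
,,,,,,
step 1: ,,,,,,
,,,,,,
,,,,,,
,,,^,,
,,,@,,
,,,,,,
,,,,,,
,,,,,,
step 2: ,,,,,,
,,,,,,
,,,,,,
,,,@>,
,,,@,,
,,,,,,
,,,,,,
,,,,,,
step 3: ,,,,,,
,,,,,,
,,,,,,
,,,@@,
,,,@v,
,,,,,,
,,,,,,
,,,,,,
step 4: ,,,,,,
,,,,,,
,,,,,,
,,,@@,
,,,<@,
,,,,,,
,,,,,,
,,,,,,
step 5: ,,,,,,
,,,,,,
,,,,,,
,,,@@,
,,,,@,
,,,v,,
,,,,,,
,,,,,,
step 6: ,,,,,,
,,,,,,
,,,,,,
,,,@@,
,,,,@,
,,<@,,
,,,,,,
,,,,,,
step 7: ,,,,,,
,,,,,,
,,,,,,
,,,@@,
,,^,@,
,,@@,,
,,,,,,
,,,,,,
step 8: ,,,,,,
,,,,,,
,,,,,,
,,,@@,
,,@>@,
,,@@,,
,,,,,,
,,,,,,
step 9: ,,,,,,
,,,,,,
,,,,,,
,,,@@,
,,@@@,
,,@v,,
,,,,,,
,,,,,,
step 10: ,,,,,,
,,,,,,
,,,,,,
,,,@@,
,,@@@,
,,@,>,
,,,,,,
,,,,,,
step 11: ,,,,,,
,,,,,,
,,,,,,
,,,@@,
,,@@@,
,,@,@,
,,,,v,
,,,,,,
step 12: ,,,,,,
,,,,,,
,,,,,,
,,,@@,
,,@@@,
,,@,@,
,,,<@,
,,,,,,
step 13: ,,,,,,
,,,,,,
,,,,,,
,,,@@,
,,@@@,
,,@^@,
,,,@@,
,,,,,,
step 14: ,,,,,,
,,,,,,
,,,,,,
,,,@@,
,,@@@,
,,@@>,
,,,@@,
,,,,,,
step 15: ,,,,,,
,,,,,,
,,,,,,
,,,@@,
,,@@^,
,,@@,,
,,,@@,
,,,,,,
step 16: ,,,,,,
,,,,,,
,,,,,,
,,,@@,
,,@<,,
,,@@,,
,,,@@,
,,,,,,
step 17: ,,,,,,
,,,,,,
,,,,,,
,,,@@,
,,@,,,
,,@v,,
,,,@@,
,,,,,,
step 18: ,,,,,,
,,,,,,
,,,,,,
,,,@@,
,,@,,,
,,@,>,
,,,@@,
,,,,,,
step 19: ,,,,,,
,,,,,,
,,,,,,
,,,@@,
,,@,,,
,,@,@,
,,,@v,
,,,,,,
step 20: ,,,,,,
,,,,,,
,,,,,,
,,,@@,
,,@,,,
,,@,@,
,,,@,>
,,,,,,
step 21: ,,,,,,
,,,,,,
,,,,,,
,,,@@,
,,@,,,
,,@,@,
,,,@,@
,,,,,v
step 22: ,,,,,,
,,,,,,
,,,,,,
,,,@@,
,,@,,,
,,@,@,
,,,@,@
,,,,<@
step 23: ,,,,,,
,,,,,,
,,,,,,
,,,@@,
,,@,,,
,,@,@,
,,,@^@
,,,,@@
step 24: ,,,,,,
,,,,,,
,,,,,,
,,,@@,
,,@,,,
,,@,@,
,,,@@>
,,,,@@
step 25: ,,,,,,
,,,,,,
,,,,,,
,,,@@,
,,@,,,
,,@,@^
,,,@@,
,,,,@@
step 26: ,,,,,,
,,,,,,
,,,,,,
,,,@@,
,,@,,,
>,@,@@
,,,@@,
,,,,@@
step 27: ,,,,,,
,,,,,,
,,,,,,
,,,@@,
,,@,,,
@,@,@@
v,,@@,
,,,,@@
step 28: ,,,,,,
,,,,,,
,,,,,,
,,,@@,
,,@,,,
@,@,@@
@,,@@<
,,,,@@
step 29: ,,,,,,
,,,,,,
,,,,,,
,,,@@,
,,@,,,
@,@,@^
@,,@@@
,,,,@@
step 30: ,,,,,,
,,,,,,
,,,,,,
,,,@@,
,,@,,,
@,@,<,
@,,@@@
,,,,@@
step 31: ,,,,,,
,,,,,,
,,,,,,
,,,@@,
,,@,,,
@,@,,,
@,,@v@
,,,,@@
step 32: ,,,,,,
,,,,,,
,,,,,,
,,,@@,
,,@,,,
@,@,,,
@,,@,>
,,,,@@
step 33: ,,,,,,
,,,,,,
,,,,,,
,,,@@,
,,@,,,
@,@,,^
@,,@,,
,,,,@@
step 34: ,,,,,,
,,,,,,
,,,,,,
,,,@@,
,,@,,,
>,@,,@
@,,@,,
,,,,@@
step 35: ,,,,,,
,,,,,,
,,,,,,
,,,@@,
^,@,,,
,,@,,@
@,,@,,
,,,,@@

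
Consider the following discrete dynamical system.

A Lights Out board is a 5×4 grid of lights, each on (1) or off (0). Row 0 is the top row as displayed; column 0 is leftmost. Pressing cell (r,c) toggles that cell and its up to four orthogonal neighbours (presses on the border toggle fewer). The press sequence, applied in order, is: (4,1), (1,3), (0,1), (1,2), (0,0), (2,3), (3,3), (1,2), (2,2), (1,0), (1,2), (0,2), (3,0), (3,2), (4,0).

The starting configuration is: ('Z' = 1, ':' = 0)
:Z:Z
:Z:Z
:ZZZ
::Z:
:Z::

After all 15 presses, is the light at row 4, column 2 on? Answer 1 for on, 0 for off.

0

t=0: :Z:Z
:Z:Z
:ZZZ
::Z:
:Z::
t=1: :Z:Z
:Z:Z
:ZZZ
:ZZ:
Z:Z:
t=2: :Z::
:ZZ:
:ZZ:
:ZZ:
Z:Z:
t=3: Z:Z:
::Z:
:ZZ:
:ZZ:
Z:Z:
t=4: Z:::
:Z:Z
:Z::
:ZZ:
Z:Z:
t=5: :Z::
ZZ:Z
:Z::
:ZZ:
Z:Z:
t=6: :Z::
ZZ::
:ZZZ
:ZZZ
Z:Z:
t=7: :Z::
ZZ::
:ZZ:
:Z::
Z:ZZ
t=8: :ZZ:
Z:ZZ
:Z::
:Z::
Z:ZZ
t=9: :ZZ:
Z::Z
::ZZ
:ZZ:
Z:ZZ
t=10: ZZZ:
:Z:Z
Z:ZZ
:ZZ:
Z:ZZ
t=11: ZZ::
::Z:
Z::Z
:ZZ:
Z:ZZ
t=12: Z:ZZ
::::
Z::Z
:ZZ:
Z:ZZ
t=13: Z:ZZ
::::
:::Z
Z:Z:
::ZZ
t=14: Z:ZZ
::::
::ZZ
ZZ:Z
:::Z
t=15: Z:ZZ
::::
::ZZ
:Z:Z
ZZ:Z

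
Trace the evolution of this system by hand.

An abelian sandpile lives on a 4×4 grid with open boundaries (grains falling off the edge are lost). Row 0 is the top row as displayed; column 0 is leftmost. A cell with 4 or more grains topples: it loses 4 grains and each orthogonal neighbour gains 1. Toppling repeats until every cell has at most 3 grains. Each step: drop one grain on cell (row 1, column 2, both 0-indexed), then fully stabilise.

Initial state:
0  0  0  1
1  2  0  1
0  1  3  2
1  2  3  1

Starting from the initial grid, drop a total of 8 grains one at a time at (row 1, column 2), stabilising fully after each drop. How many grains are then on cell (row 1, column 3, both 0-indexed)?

step 0: 0  0  0  1
1  2  0  1
0  1  3  2
1  2  3  1
step 1: 0  0  0  1
1  2  1  1
0  1  3  2
1  2  3  1
step 2: 0  0  0  1
1  2  2  1
0  1  3  2
1  2  3  1
step 3: 0  0  0  1
1  2  3  1
0  1  3  2
1  2  3  1
step 4: 0  0  1  1
1  3  1  2
0  2  1  3
1  3  0  2
step 5: 0  0  1  1
1  3  2  2
0  2  1  3
1  3  0  2
step 6: 0  0  1  1
1  3  3  2
0  2  1  3
1  3  0  2
step 7: 0  1  2  1
2  0  1  3
0  3  2  3
1  3  0  2
step 8: 0  1  2  1
2  0  2  3
0  3  2  3
1  3  0  2

3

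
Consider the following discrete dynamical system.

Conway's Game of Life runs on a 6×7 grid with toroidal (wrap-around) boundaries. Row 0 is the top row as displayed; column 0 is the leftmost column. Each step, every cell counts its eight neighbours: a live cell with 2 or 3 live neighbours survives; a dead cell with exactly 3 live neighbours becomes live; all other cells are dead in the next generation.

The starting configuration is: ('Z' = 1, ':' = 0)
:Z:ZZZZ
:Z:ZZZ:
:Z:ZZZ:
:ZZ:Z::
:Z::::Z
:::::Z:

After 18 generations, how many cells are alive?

[0] :Z:ZZZZ
:Z:ZZZ:
:Z:ZZZ:
:ZZ:Z::
:Z::::Z
:::::Z:
[1] Z::Z::Z
:Z:::::
ZZ:::::
:Z::Z::
ZZZ::Z:
::Z::::
[2] ZZZ::::
:ZZ:::Z
ZZZ::::
::::::Z
Z:ZZ:::
::ZZ:::
[3] Z::::::
:::Z::Z
::Z:::Z
:::Z::Z
:ZZZ:::
Z::::::
[4] Z:::::Z
Z:::::Z
Z:ZZ:ZZ
ZZ:Z:::
ZZZZ:::
Z:Z::::
[5] :::::::
:::::::
::ZZZZ:
:::::::
:::Z::Z
::ZZ:::
[6] :::::::
:::ZZ::
:::ZZ::
::Z::Z:
::ZZ:::
::ZZ:::
[7] ::Z:Z::
:::ZZ::
::Z::Z:
::Z::::
:Z::Z::
::ZZ:::
[8] ::Z:Z::
::Z:ZZ:
::Z:Z::
:ZZZ:::
:Z:::::
:ZZ:Z::
[9] ::Z:Z::
:ZZ:ZZ:
::::ZZ:
:Z:Z:::
Z::::::
:ZZ::::
[10] ::::ZZ:
:ZZ::::
:Z:::Z:
::::Z::
Z::::::
:ZZZ:::
[11] ::::Z::
:ZZ:ZZ:
:ZZ::::
:::::::
:ZZZ:::
:ZZZZ::
[12] :::::::
:ZZ:ZZ:
:ZZZ:::
:::Z:::
:Z::Z::
:Z::Z::
[13] :ZZZZZ:
:Z::Z::
:Z:::::
:Z:ZZ::
::ZZZ::
:::::::
[14] :ZZZZZ:
ZZ::ZZ:
ZZ:ZZ::
:Z::Z::
::Z:Z::
:Z:::Z:
[15] :::Z:::
:::::::
:::Z::Z
ZZ::ZZ:
:ZZZZZ:
:Z:::Z:
[16] :::::::
:::::::
Z:::ZZZ
ZZ:::::
:::Z:::
:Z:::Z:
[17] :::::::
:::::ZZ
ZZ:::ZZ
ZZ::ZZ:
ZZZ::::
:::::::
[18] :::::::
:::::Z:
:Z:::::
::::ZZ:
Z:Z:::Z
:Z:::::

8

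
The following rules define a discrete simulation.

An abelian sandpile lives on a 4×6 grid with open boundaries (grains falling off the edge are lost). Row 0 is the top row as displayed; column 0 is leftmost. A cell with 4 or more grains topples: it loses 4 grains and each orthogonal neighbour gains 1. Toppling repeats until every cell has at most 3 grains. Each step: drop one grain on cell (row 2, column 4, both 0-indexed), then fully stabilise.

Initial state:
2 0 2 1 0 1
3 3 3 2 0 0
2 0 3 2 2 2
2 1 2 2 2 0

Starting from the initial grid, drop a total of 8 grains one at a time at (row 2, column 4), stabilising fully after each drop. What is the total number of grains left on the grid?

40

t=0: 2 0 2 1 0 1
3 3 3 2 0 0
2 0 3 2 2 2
2 1 2 2 2 0
t=1: 2 0 2 1 0 1
3 3 3 2 0 0
2 0 3 2 3 2
2 1 2 2 2 0
t=2: 2 0 2 1 0 1
3 3 3 2 1 0
2 0 3 3 0 3
2 1 2 2 3 0
t=3: 2 0 2 1 0 1
3 3 3 2 1 0
2 0 3 3 1 3
2 1 2 2 3 0
t=4: 2 0 2 1 0 1
3 3 3 2 1 0
2 0 3 3 2 3
2 1 2 2 3 0
t=5: 2 0 2 1 0 1
3 3 3 2 1 0
2 0 3 3 3 3
2 1 2 2 3 0
t=6: 3 1 3 2 0 1
0 1 2 0 3 1
3 2 2 3 3 0
2 2 0 1 1 2
t=7: 3 1 3 2 1 1
0 1 2 2 0 2
3 2 3 0 2 1
2 2 0 2 2 2
t=8: 3 1 3 2 1 1
0 1 2 2 0 2
3 2 3 0 3 1
2 2 0 2 2 2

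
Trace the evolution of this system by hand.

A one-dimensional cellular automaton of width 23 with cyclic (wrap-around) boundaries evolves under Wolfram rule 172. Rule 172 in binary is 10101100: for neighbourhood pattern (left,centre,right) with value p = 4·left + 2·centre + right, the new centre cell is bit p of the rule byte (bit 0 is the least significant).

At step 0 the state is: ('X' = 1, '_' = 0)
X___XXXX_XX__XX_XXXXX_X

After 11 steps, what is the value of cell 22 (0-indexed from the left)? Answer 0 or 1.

0) X___XXXX_XX__XX_XXXXX_X
1) ____XXX_XX___X_XXXXX_XX
2) ____XX_XX____XXXXXX_XX_
3) ____X_XX_____XXXXX_XX__
4) ____XXX______XXXX_XX___
5) ____XX_______XXX_XX____
6) ____X________XX_XX_____
7) ____X________X_XX______
8) ____X________XXX_______
9) ____X________XX________
10) ____X________X_________
11) ____X________X_________

0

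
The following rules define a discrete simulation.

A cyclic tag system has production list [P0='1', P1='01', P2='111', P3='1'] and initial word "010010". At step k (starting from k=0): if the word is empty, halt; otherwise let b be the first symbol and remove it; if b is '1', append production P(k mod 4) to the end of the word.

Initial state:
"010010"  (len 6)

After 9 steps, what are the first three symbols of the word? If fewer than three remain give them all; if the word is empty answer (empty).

11

gen 0: "010010"  (len 6)
gen 1: "10010"  (len 5)
gen 2: "001001"  (len 6)
gen 3: "01001"  (len 5)
gen 4: "1001"  (len 4)
gen 5: "0011"  (len 4)
gen 6: "011"  (len 3)
gen 7: "11"  (len 2)
gen 8: "11"  (len 2)
gen 9: "11"  (len 2)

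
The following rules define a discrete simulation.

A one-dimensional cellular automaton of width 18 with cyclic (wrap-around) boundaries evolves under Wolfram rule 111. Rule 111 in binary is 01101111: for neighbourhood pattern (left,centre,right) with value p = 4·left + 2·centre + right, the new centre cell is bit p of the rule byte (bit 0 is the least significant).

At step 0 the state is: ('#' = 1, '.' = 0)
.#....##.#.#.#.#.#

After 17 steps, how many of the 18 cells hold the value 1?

14

0) .#....##.#.#.#.#.#
1) ##.###############
2) .###..............
3) ##.#.#############
4) .#####............
5) ##...#.###########
6) .#.#####..........
7) ####...#.#########
8) ...#.#####........
9) ######...#.#######
10) .....#.#####......
11) ########...#.#####
12) .......#.#####....
13) ##########...#.###
14) .........#.#####..
15) ############...#.#
16) ...........#.#####
17) .#############...#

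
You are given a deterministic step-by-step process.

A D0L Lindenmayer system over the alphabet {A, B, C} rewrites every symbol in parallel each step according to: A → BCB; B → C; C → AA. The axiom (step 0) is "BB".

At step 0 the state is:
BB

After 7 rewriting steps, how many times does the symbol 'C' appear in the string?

0) BB
1) CC
2) AAAA
3) BCBBCBBCBBCB
4) CAACCAACCAACCAAC
5) AABCBBCBAAAABCBBCBAAAABCBBCBAAAABCBBCBAA
6) BCBBCBCAACCAACBCBBCBBCBBCBCAACCAACBCBBCBBCBBCBCAACCAACBCBBCBBCBBCBCAACCAACBCBBCB
7) CAACCAACAABCBBCBAAAABCBBCBAACAACCAACCAACCAACAABCBBCBAAAABC…CBAAAABCBBCBAACAACCAACCAACCAACAABCBBCBAAAABCBBCBAACAACCAAC  (len 144)

48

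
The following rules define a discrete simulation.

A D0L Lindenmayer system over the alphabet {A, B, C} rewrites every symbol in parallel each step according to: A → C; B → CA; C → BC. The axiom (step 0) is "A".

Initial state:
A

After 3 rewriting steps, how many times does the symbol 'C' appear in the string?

[0] A
[1] C
[2] BC
[3] CABC

2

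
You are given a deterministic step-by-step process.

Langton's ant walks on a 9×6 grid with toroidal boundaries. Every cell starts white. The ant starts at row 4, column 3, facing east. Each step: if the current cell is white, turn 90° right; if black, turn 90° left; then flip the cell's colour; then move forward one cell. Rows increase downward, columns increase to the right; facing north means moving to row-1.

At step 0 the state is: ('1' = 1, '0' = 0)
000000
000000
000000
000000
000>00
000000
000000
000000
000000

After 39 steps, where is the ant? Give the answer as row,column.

gen 0: 000000
000000
000000
000000
000>00
000000
000000
000000
000000
gen 1: 000000
000000
000000
000000
000100
000v00
000000
000000
000000
gen 2: 000000
000000
000000
000000
000100
00<100
000000
000000
000000
gen 3: 000000
000000
000000
000000
00^100
001100
000000
000000
000000
gen 4: 000000
000000
000000
000000
001>00
001100
000000
000000
000000
gen 5: 000000
000000
000000
000^00
001000
001100
000000
000000
000000
gen 6: 000000
000000
000000
0001>0
001000
001100
000000
000000
000000
gen 7: 000000
000000
000000
000110
0010v0
001100
000000
000000
000000
gen 8: 000000
000000
000000
000110
001<10
001100
000000
000000
000000
gen 9: 000000
000000
000000
000^10
001110
001100
000000
000000
000000
gen 10: 000000
000000
000000
00<010
001110
001100
000000
000000
000000
gen 11: 000000
000000
00^000
001010
001110
001100
000000
000000
000000
gen 12: 000000
000000
001>00
001010
001110
001100
000000
000000
000000
gen 13: 000000
000000
001100
001v10
001110
001100
000000
000000
000000
gen 14: 000000
000000
001100
00<110
001110
001100
000000
000000
000000
gen 15: 000000
000000
001100
000110
00v110
001100
000000
000000
000000
gen 16: 000000
000000
001100
000110
000>10
001100
000000
000000
000000
gen 17: 000000
000000
001100
000^10
000010
001100
000000
000000
000000
gen 18: 000000
000000
001100
00<010
000010
001100
000000
000000
000000
gen 19: 000000
000000
00^100
001010
000010
001100
000000
000000
000000
gen 20: 000000
000000
0<0100
001010
000010
001100
000000
000000
000000
gen 21: 000000
0^0000
010100
001010
000010
001100
000000
000000
000000
gen 22: 000000
01>000
010100
001010
000010
001100
000000
000000
000000
gen 23: 000000
011000
01v100
001010
000010
001100
000000
000000
000000
gen 24: 000000
011000
0<1100
001010
000010
001100
000000
000000
000000
gen 25: 000000
011000
001100
0v1010
000010
001100
000000
000000
000000
gen 26: 000000
011000
001100
<11010
000010
001100
000000
000000
000000
gen 27: 000000
011000
^01100
111010
000010
001100
000000
000000
000000
gen 28: 000000
011000
1>1100
111010
000010
001100
000000
000000
000000
gen 29: 000000
011000
111100
1v1010
000010
001100
000000
000000
000000
gen 30: 000000
011000
111100
10>010
000010
001100
000000
000000
000000
gen 31: 000000
011000
11^100
100010
000010
001100
000000
000000
000000
gen 32: 000000
011000
1<0100
100010
000010
001100
000000
000000
000000
gen 33: 000000
011000
100100
1v0010
000010
001100
000000
000000
000000
gen 34: 000000
011000
100100
<10010
000010
001100
000000
000000
000000
gen 35: 000000
011000
100100
010010
v00010
001100
000000
000000
000000
gen 36: 000000
011000
100100
010010
10001<
001100
000000
000000
000000
gen 37: 000000
011000
100100
01001^
100011
001100
000000
000000
000000
gen 38: 000000
011000
100100
>10011
100011
001100
000000
000000
000000
gen 39: 000000
011000
100100
110011
v00011
001100
000000
000000
000000

4,0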